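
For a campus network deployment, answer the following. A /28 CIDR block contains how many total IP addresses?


Given: CIDR prefix /28
Host bits = 32 - 28 = 4
Total addresses = 2^4 = 16

16


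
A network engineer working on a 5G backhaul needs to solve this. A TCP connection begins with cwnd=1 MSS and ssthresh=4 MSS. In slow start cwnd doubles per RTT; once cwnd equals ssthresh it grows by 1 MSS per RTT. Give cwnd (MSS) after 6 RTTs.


RTT 0: cwnd = 1 MSS (initial)
RTT 1: cwnd = 2 MSS (slow start, doubled)
RTT 2: cwnd = 4 MSS (slow start, doubled)
RTT 3: cwnd = 5 MSS (congestion avoidance, +1)
RTT 4: cwnd = 6 MSS (congestion avoidance, +1)
RTT 5: cwnd = 7 MSS (congestion avoidance, +1)
RTT 6: cwnd = 8 MSS (congestion avoidance, +1)

8


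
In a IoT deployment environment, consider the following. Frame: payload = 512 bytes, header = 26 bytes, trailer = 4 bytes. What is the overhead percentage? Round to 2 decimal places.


Given: payload = 512 B, header = 26 B, trailer = 4 B
Overhead bytes = header + trailer = 26 + 4 = 30
Total frame = payload + overhead = 512 + 30 = 542
Overhead % = 30 / 542 * 100 = 5.5351% -> 5.54% (2 dp)

5.54


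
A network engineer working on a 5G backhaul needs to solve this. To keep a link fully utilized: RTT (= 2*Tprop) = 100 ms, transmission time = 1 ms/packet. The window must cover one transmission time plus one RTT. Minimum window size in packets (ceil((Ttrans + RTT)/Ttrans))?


Given: Ttrans = 1 ms, RTT = 100 ms (= 2 * Tprop, Tprop = 50 ms)
Time until first ACK returns = Ttrans + RTT = 1 + 100 = 101 ms
Need W * Ttrans >= Ttrans + RTT  ->  W >= (Ttrans + RTT) / Ttrans
(Ttrans + RTT) / Ttrans = 101 / 1 = 101
W_min = ceil(101) = 101

101


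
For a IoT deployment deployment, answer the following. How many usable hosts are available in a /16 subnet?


Given: subnet mask /16
Host bits = 32 - 16 = 16
Total addresses = 2^16 = 65536
Usable hosts = 65536 - 2 (network + broadcast) = 65534

65534


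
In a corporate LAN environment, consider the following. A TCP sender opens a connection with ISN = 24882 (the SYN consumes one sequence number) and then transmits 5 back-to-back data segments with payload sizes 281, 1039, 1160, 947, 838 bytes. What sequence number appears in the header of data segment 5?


The SYN occupies sequence number ISN = 24882, so the first data byte is ISN + 1 = 24883.
SEQ of data segment i = (ISN + 1) + sum of payload sizes of segments 1..i-1.
Segment 1: SEQ = 24883, payload = 281 bytes
Segment 2: SEQ = 25164, payload = 1039 bytes
Segment 3: SEQ = 26203, payload = 1160 bytes
Segment 4: SEQ = 27363, payload = 947 bytes
Segment 5: SEQ = 28310, payload = 838 bytes
SEQ of segment 5 = 24883 + 281 + 1039 + 1160 + 947 = 28310

28310


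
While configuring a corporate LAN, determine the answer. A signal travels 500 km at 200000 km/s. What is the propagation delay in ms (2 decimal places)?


Given: distance = 500 km, speed = 200000 km/s
Delay = distance / speed = 500 / 200000 seconds
Delay in ms = 500 * 1000 / 200000
Delay = 2.5000 ms
Rounded to 2 dp = 2.50 ms

2.50


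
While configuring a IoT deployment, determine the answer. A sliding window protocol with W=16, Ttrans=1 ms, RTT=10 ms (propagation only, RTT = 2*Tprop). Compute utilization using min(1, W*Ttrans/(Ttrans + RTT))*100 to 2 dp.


Given: W = 16, Ttrans = 1 ms, RTT = 10 ms (= 2 * Tprop, Tprop = 5 ms)
Cycle time = Ttrans + RTT = 1 + 10 = 11 ms (first packet sent until its ACK returns)
W * Ttrans = 16 * 1 = 16 ms of sending per cycle
W * Ttrans / (Ttrans + RTT) = 16 / 11 = 1.454545
U = min(1, 1.454545) = 1.000000
U% = 100.00%

100.00


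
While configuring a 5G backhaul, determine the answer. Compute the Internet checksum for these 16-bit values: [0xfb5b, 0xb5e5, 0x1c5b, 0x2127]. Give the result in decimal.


Given words: [0xfb5b, 0xb5e5, 0x1c5b, 0x2127]
Step 1: Sum all words
Raw sum = 64347 + 46565 + 7259 + 8487 = 126658
Step 2: Fold carry: (61122 + 1) = 61123
One's complement = ~61123 & 0xFFFF = 4412

4412


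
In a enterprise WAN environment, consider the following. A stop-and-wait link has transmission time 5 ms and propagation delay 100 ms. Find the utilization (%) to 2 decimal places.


Given: Ttrans = 5 ms, Tprop = 100 ms
RTT = 2 * Tprop = 2 * 100 = 200 ms
U = Ttrans / (Ttrans + RTT)
U = 5 / (5 + 200)
U = 5 / 205 = 0.02439
U% = 2.44%

2.44


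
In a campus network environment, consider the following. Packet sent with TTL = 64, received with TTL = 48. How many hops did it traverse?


Given: initial TTL = 64, received TTL = 48
Hops = initial TTL - received TTL
Hops = 64 - 48 = 16

16


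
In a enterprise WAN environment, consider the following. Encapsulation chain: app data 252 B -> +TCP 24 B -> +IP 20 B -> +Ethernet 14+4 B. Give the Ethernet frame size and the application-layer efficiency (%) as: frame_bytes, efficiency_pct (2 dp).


TCP segment = 252 + 24 = 276 B
IP packet = 276 + 20 = 296 B
Ethernet frame = 296 + 14 + 4 = 314 B
Efficiency = app / frame = 252 / 314 = 0.802548 = 80.2548% -> 80.25% (2 dp)

314, 80.25


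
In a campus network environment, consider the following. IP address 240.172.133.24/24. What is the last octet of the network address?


Given: IP = 240.172.133.24, prefix = /24
Subnet mask = 255.255.255.0
Last octet of IP: 24
Last octet of mask: 0
Network last octet = 24 AND 0 = 0

0


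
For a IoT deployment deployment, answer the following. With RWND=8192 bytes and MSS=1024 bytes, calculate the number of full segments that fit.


Given: RWND = 8192 bytes, MSS = 1024 bytes
Full segments = floor(RWND / MSS)
Full segments = floor(8192 / 1024)
Full segments = floor(8.0) = 8

8


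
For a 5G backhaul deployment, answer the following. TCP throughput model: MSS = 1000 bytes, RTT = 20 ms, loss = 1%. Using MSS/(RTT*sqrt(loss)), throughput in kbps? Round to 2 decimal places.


Given: MSS = 1000 bytes, RTT = 20 ms, loss = 1%
RTT in seconds = 20 / 1000 = 0.02
Loss rate = 1% = 0.01
sqrt(loss) = sqrt(0.01) = 0.1
Throughput (bytes/s) = 1000 / (0.02 * 0.1) = 500000.0000
Throughput (kbps) = 500000.0000 * 8 / 1000 = 4000.000000 -> 4000.00 kbps (2 dp)

4000.00


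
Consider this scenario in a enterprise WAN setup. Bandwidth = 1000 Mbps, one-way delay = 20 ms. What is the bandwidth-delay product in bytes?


Given: bandwidth = 1000 Mbps, delay = 20 ms
BDP in bits = 1000 * 10^6 * 20 / 1000
BDP in bits = 20000000
BDP in bytes = 20000000 / 8 = 2500000

2500000


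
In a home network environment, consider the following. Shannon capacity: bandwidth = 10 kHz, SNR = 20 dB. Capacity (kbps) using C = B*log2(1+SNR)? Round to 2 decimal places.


Given: B = 10 kHz, SNR = 20 dB
SNR linear = 10^(20/10) = 100
1 + SNR = 101
log2(101) = 6.6582114828
C = 10 * 1000 * 6.6582114828 = 66582.1148 bps
C = 66.582115 kbps -> 66.58 kbps (2 dp)

66.58


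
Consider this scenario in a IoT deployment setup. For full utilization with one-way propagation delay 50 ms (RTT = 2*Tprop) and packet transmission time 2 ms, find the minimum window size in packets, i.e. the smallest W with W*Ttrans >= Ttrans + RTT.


Given: Ttrans = 2 ms, RTT = 100 ms (= 2 * Tprop, Tprop = 50 ms)
Time until first ACK returns = Ttrans + RTT = 2 + 100 = 102 ms
Need W * Ttrans >= Ttrans + RTT  ->  W >= (Ttrans + RTT) / Ttrans
(Ttrans + RTT) / Ttrans = 102 / 2 = 51
W_min = ceil(51) = 51

51


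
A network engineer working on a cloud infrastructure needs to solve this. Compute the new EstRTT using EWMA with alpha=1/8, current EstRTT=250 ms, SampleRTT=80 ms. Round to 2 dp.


Given: EstRTT = 250 ms, SampleRTT = 80 ms, alpha = 1/8
New EstRTT = (1 - alpha) * EstRTT + alpha * SampleRTT
(7/8) * 250 = 218.75
(1/8) * 80 = 10
New EstRTT = 218.75 + 10 = 228.75 ms -> 228.75 ms (2 dp)

228.75


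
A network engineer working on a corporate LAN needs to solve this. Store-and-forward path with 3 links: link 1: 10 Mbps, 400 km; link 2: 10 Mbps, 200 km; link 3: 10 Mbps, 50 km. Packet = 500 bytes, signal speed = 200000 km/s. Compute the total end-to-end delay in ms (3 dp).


Packet = 500 bytes = 4000 bits. Store-and-forward: sum (t_trans + t_prop) per link.
Link 1: t_trans = 4000/(10*10^6) s = 0.4000 ms; t_prop = 400/200000 s = 2.0000 ms; subtotal = 2.4000 ms
Link 2: t_trans = 4000/(10*10^6) s = 0.4000 ms; t_prop = 200/200000 s = 1.0000 ms; subtotal = 1.4000 ms
Link 3: t_trans = 4000/(10*10^6) s = 0.4000 ms; t_prop = 50/200000 s = 0.2500 ms; subtotal = 0.6500 ms
End-to-end = 2.4000 + 1.4000 + 0.6500 = 4.4500 ms -> 4.450 ms (3 dp)

4.450


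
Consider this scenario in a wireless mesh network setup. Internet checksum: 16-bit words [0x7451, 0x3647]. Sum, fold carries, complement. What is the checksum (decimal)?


Given words: [0x7451, 0x3647]
Step 1: Sum all words
Raw sum = 29777 + 13895 = 43672
One's complement = ~43672 & 0xFFFF = 21863

21863


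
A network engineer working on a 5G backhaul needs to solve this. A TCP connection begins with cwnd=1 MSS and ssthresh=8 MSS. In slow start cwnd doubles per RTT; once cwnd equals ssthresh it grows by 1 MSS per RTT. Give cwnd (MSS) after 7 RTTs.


RTT 0: cwnd = 1 MSS (initial)
RTT 1: cwnd = 2 MSS (slow start, doubled)
RTT 2: cwnd = 4 MSS (slow start, doubled)
RTT 3: cwnd = 8 MSS (slow start, doubled)
RTT 4: cwnd = 9 MSS (congestion avoidance, +1)
RTT 5: cwnd = 10 MSS (congestion avoidance, +1)
RTT 6: cwnd = 11 MSS (congestion avoidance, +1)
RTT 7: cwnd = 12 MSS (congestion avoidance, +1)

12


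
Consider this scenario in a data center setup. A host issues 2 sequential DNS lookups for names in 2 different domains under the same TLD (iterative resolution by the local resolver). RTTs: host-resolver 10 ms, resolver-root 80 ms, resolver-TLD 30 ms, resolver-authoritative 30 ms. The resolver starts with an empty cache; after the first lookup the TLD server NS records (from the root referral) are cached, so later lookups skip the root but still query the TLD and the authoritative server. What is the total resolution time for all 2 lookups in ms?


Lookup 1 (cold cache): local + root + TLD + auth = 10 + 80 + 30 + 30 = 150 ms
Lookups 2..2 (TLD NS cached -> skip root; new domain -> still ask TLD and auth): local + TLD + auth = 10 + 30 + 30 = 70 ms each
Remaining 1 lookups: 1 * 70 = 70 ms
Total = 150 + 70 = 220 ms

220


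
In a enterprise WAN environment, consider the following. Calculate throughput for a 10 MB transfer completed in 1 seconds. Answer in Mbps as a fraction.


Given: file = 10 MB, time = 1 s
File in Mb = 10 * 8 = 80 Mb
Throughput = 80 / 1 Mbps
Throughput = 80 Mbps

80


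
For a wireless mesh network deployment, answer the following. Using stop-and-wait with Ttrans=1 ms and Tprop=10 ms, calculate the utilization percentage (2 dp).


Given: Ttrans = 1 ms, Tprop = 10 ms
RTT = 2 * Tprop = 2 * 10 = 20 ms
U = Ttrans / (Ttrans + RTT)
U = 1 / (1 + 20)
U = 1 / 21 = 0.047619
U% = 4.76%

4.76


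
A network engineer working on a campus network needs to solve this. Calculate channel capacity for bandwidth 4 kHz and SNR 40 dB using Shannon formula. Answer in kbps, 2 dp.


Given: B = 4 kHz, SNR = 40 dB
SNR linear = 10^(40/10) = 10000
1 + SNR = 10001
log2(10001) = 13.2878566418
C = 4 * 1000 * 13.2878566418 = 53151.4266 bps
C = 53.151427 kbps -> 53.15 kbps (2 dp)

53.15


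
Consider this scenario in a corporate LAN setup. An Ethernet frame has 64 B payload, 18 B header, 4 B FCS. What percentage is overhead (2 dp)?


Given: payload = 64 B, header = 18 B, trailer = 4 B
Overhead bytes = header + trailer = 18 + 4 = 22
Total frame = payload + overhead = 64 + 22 = 86
Overhead % = 22 / 86 * 100 = 25.5814% -> 25.58% (2 dp)

25.58


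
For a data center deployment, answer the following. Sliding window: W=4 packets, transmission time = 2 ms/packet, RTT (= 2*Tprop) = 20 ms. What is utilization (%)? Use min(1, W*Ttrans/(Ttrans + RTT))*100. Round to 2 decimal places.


Given: W = 4, Ttrans = 2 ms, RTT = 20 ms (= 2 * Tprop, Tprop = 10 ms)
Cycle time = Ttrans + RTT = 2 + 20 = 22 ms (first packet sent until its ACK returns)
W * Ttrans = 4 * 2 = 8 ms of sending per cycle
W * Ttrans / (Ttrans + RTT) = 8 / 22 = 0.363636
U = min(1, 0.363636) = 0.363636
U% = 36.36%

36.36


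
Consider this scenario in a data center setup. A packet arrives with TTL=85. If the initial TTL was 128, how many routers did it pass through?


Given: initial TTL = 128, received TTL = 85
Hops = initial TTL - received TTL
Hops = 128 - 85 = 43

43


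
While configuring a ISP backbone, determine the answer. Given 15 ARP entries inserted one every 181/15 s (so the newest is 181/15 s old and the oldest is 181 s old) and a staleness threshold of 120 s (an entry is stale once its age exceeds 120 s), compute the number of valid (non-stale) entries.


Ages are k * 181/15 s for k = 1..15 (spacing = 12.0667 s).
Entry k is valid iff k * 181/15 <= 120 iff k <= 15 * 120 / 181 = 9.9448
n_valid = floor(9.9448) = 9
(n_stale = 15 - 9 = 6)

9


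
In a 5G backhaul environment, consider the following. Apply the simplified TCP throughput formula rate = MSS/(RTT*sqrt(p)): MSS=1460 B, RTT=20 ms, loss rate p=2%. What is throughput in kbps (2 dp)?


Given: MSS = 1460 bytes, RTT = 20 ms, loss = 2%
RTT in seconds = 20 / 1000 = 0.02
Loss rate = 2% = 0.02
sqrt(loss) = sqrt(0.02) = 0.141421356237
Throughput (bytes/s) = 1460 / (0.02 * 0.141421356237) = 516187.9503
Throughput (kbps) = 516187.9503 * 8 / 1000 = 4129.503602 -> 4129.50 kbps (2 dp)

4129.50


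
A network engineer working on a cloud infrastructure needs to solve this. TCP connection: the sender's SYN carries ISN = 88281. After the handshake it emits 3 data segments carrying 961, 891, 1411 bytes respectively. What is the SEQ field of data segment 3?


The SYN occupies sequence number ISN = 88281, so the first data byte is ISN + 1 = 88282.
SEQ of data segment i = (ISN + 1) + sum of payload sizes of segments 1..i-1.
Segment 1: SEQ = 88282, payload = 961 bytes
Segment 2: SEQ = 89243, payload = 891 bytes
Segment 3: SEQ = 90134, payload = 1411 bytes
SEQ of segment 3 = 88282 + 961 + 891 = 90134

90134


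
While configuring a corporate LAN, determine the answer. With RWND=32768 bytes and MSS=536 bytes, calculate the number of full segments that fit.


Given: RWND = 32768 bytes, MSS = 536 bytes
Full segments = floor(RWND / MSS)
Full segments = floor(32768 / 536)
Full segments = floor(61.1343) = 61

61


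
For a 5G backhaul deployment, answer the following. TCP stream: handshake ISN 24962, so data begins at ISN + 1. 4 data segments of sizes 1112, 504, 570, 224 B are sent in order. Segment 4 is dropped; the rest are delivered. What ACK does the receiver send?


SYN uses sequence number 24962; first data byte = ISN + 1 = 24963.
Segment 1: SEQ = 24963, len = 1112 B, covers [24963, 26074]
Segment 2: SEQ = 26075, len = 504 B, covers [26075, 26578]
Segment 3: SEQ = 26579, len = 570 B, covers [26579, 27148]
Segment 4: SEQ = 27149, len = 224 B, covers [27149, 27372] [LOST]
In-order data received: bytes [24963, 27148] (segments 1..3).
Segment 4 missing -> gap begins at byte 27149.
Cumulative ACK = next expected in-order byte = 24963 + 1112 + 504 + 570 = 27149

27149


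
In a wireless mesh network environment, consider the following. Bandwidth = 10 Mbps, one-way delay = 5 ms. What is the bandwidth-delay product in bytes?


Given: bandwidth = 10 Mbps, delay = 5 ms
BDP in bits = 10 * 10^6 * 5 / 1000
BDP in bits = 50000
BDP in bytes = 50000 / 8 = 6250

6250


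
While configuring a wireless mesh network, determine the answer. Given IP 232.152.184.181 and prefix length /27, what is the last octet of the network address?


Given: IP = 232.152.184.181, prefix = /27
Subnet mask = 255.255.255.224
Last octet of IP: 181
Last octet of mask: 224
Network last octet = 181 AND 224 = 160

160


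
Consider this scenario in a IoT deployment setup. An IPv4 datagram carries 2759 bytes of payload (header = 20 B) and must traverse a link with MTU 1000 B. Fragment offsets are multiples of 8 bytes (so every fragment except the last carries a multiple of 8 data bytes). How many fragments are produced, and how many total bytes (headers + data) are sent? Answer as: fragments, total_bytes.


Max data per non-final fragment = floor((MTU - header)/8)*8 = floor((1000 - 20)/8)*8 = floor(980/8)*8 = 976 B
Final fragment needs no 8-byte alignment: it can carry up to MTU - header = 980 B
Non-final fragments needed = ceil((payload - 980) / 976) = ceil(1779/976) = ceil(1.8227) = 2
Number of fragments = 2 + 1 = 3
Fragment sizes (data): 2 * 976 B + 807 B (last, 807 <= 980 OK)
Total bytes sent = payload + n_frags * header = 2759 + 3*20 = 2759 + 60 = 2819 B

3, 2819


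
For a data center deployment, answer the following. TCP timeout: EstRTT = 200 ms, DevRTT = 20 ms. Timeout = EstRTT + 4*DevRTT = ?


Given: EstRTT = 200 ms, DevRTT = 20 ms
Timeout = EstRTT + 4 * DevRTT
4 * DevRTT = 4 * 20 = 80
Timeout = 200 + 80 = 280 ms

280


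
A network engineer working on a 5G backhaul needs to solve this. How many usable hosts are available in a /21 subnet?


Given: subnet mask /21
Host bits = 32 - 21 = 11
Total addresses = 2^11 = 2048
Usable hosts = 2048 - 2 (network + broadcast) = 2046

2046


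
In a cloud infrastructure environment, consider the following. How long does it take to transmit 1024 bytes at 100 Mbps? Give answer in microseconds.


Given: packet = 1024 bytes, bandwidth = 100 Mbps
Packet in bits = 1024 * 8 = 8192 bits
Bandwidth = 100 * 10^6 = 100000000 bps
Time = 8192 / 100000000 seconds
Time in us = 8192 * 10^6 / 100000000 = 81.92

81.92


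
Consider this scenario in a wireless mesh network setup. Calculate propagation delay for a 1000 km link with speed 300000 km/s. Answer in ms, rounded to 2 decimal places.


Given: distance = 1000 km, speed = 300000 km/s
Delay = distance / speed = 1000 / 300000 seconds
Delay in ms = 1000 * 1000 / 300000
Delay = 3.3333 ms
Rounded to 2 dp = 3.33 ms

3.33


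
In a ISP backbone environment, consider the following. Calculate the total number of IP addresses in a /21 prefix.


Given: CIDR prefix /21
Host bits = 32 - 21 = 11
Total addresses = 2^11 = 2048

2048


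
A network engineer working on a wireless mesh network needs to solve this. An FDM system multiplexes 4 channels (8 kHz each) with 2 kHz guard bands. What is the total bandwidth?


Given: 4 channels, 8 kHz each, guard = 2 kHz
Channel bandwidth = 4 * 8 = 32 kHz
Guard bands = 3 gaps * 2 kHz = 6 kHz
Total = 32 + 6 = 38 kHz

38


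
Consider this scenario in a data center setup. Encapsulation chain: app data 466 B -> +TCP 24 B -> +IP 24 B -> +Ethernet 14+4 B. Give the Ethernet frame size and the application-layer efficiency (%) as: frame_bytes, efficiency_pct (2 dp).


TCP segment = 466 + 24 = 490 B
IP packet = 490 + 24 = 514 B
Ethernet frame = 514 + 14 + 4 = 532 B
Efficiency = app / frame = 466 / 532 = 0.875940 = 87.5940% -> 87.59% (2 dp)

532, 87.59


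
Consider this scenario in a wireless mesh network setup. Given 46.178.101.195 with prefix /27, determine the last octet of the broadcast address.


Given: IP = 46.178.101.195, prefix = /27
Host bits = 32 - 27 = 5
Network last octet = 195 AND mask = 192
Host part size = 2^5 - 1 = 31
Broadcast last octet = 192 OR 31 = 223

223


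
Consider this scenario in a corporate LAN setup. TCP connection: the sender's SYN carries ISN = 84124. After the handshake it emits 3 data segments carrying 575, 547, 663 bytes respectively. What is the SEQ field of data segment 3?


The SYN occupies sequence number ISN = 84124, so the first data byte is ISN + 1 = 84125.
SEQ of data segment i = (ISN + 1) + sum of payload sizes of segments 1..i-1.
Segment 1: SEQ = 84125, payload = 575 bytes
Segment 2: SEQ = 84700, payload = 547 bytes
Segment 3: SEQ = 85247, payload = 663 bytes
SEQ of segment 3 = 84125 + 575 + 547 = 85247

85247


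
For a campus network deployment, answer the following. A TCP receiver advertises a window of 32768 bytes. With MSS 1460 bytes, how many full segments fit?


Given: RWND = 32768 bytes, MSS = 1460 bytes
Full segments = floor(RWND / MSS)
Full segments = floor(32768 / 1460)
Full segments = floor(22.4438) = 22

22


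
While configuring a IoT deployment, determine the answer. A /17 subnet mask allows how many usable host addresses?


Given: subnet mask /17
Host bits = 32 - 17 = 15
Total addresses = 2^15 = 32768
Usable hosts = 32768 - 2 (network + broadcast) = 32766

32766


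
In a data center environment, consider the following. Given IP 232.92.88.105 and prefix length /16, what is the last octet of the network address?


Given: IP = 232.92.88.105, prefix = /16
Subnet mask = 255.255.0.0
Last octet of IP: 105
Last octet of mask: 0
Network last octet = 105 AND 0 = 0

0


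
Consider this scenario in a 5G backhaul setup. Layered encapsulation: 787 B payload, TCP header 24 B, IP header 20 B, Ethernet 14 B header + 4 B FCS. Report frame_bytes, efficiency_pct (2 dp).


TCP segment = 787 + 24 = 811 B
IP packet = 811 + 20 = 831 B
Ethernet frame = 831 + 14 + 4 = 849 B
Efficiency = app / frame = 787 / 849 = 0.926973 = 92.6973% -> 92.70% (2 dp)

849, 92.70


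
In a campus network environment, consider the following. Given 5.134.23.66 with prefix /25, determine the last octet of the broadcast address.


Given: IP = 5.134.23.66, prefix = /25
Host bits = 32 - 25 = 7
Network last octet = 66 AND mask = 0
Host part size = 2^7 - 1 = 127
Broadcast last octet = 0 OR 127 = 127

127


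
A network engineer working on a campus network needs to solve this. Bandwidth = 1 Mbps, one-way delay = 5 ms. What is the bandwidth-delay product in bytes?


Given: bandwidth = 1 Mbps, delay = 5 ms
BDP in bits = 1 * 10^6 * 5 / 1000
BDP in bits = 5000
BDP in bytes = 5000 / 8 = 625

625


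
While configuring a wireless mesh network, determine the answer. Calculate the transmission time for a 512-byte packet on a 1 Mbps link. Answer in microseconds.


Given: packet = 512 bytes, bandwidth = 1 Mbps
Packet in bits = 512 * 8 = 4096 bits
Bandwidth = 1 * 10^6 = 1000000 bps
Time = 4096 / 1000000 seconds
Time in us = 4096 * 10^6 / 1000000 = 4096

4096


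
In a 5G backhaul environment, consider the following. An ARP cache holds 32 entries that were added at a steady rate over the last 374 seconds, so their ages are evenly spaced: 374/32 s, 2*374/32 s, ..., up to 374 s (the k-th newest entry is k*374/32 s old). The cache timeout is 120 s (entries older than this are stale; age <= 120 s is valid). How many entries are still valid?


Ages are k * 374/32 s for k = 1..32 (spacing = 11.6875 s).
Entry k is valid iff k * 374/32 <= 120 iff k <= 32 * 120 / 374 = 10.2674
n_valid = floor(10.2674) = 10
(n_stale = 32 - 10 = 22)

10


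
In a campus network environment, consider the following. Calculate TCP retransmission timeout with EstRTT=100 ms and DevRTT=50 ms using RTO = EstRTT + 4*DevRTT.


Given: EstRTT = 100 ms, DevRTT = 50 ms
Timeout = EstRTT + 4 * DevRTT
4 * DevRTT = 4 * 50 = 200
Timeout = 100 + 200 = 300 ms

300


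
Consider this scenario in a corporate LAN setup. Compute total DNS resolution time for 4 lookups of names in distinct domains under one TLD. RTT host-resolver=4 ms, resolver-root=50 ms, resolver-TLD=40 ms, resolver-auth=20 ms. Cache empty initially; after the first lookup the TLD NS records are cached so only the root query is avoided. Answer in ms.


Lookup 1 (cold cache): local + root + TLD + auth = 4 + 50 + 40 + 20 = 114 ms
Lookups 2..4 (TLD NS cached -> skip root; new domain -> still ask TLD and auth): local + TLD + auth = 4 + 40 + 20 = 64 ms each
Remaining 3 lookups: 3 * 64 = 192 ms
Total = 114 + 192 = 306 ms

306


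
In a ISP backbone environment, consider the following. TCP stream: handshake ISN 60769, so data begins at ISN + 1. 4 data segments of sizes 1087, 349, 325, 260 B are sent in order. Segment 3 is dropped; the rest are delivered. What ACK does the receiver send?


SYN uses sequence number 60769; first data byte = ISN + 1 = 60770.
Segment 1: SEQ = 60770, len = 1087 B, covers [60770, 61856]
Segment 2: SEQ = 61857, len = 349 B, covers [61857, 62205]
Segment 3: SEQ = 62206, len = 325 B, covers [62206, 62530] [LOST]
Segment 4: SEQ = 62531, len = 260 B, covers [62531, 62790]
In-order data received: bytes [60770, 62205] (segments 1..2).
Segment 3 missing -> gap begins at byte 62206; later segments buffered out of order.
Cumulative ACK = next expected in-order byte = 60770 + 1087 + 349 = 62206

62206


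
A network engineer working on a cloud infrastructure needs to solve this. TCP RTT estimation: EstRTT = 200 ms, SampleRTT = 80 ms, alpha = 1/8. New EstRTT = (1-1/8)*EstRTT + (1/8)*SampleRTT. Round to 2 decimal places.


Given: EstRTT = 200 ms, SampleRTT = 80 ms, alpha = 1/8
New EstRTT = (1 - alpha) * EstRTT + alpha * SampleRTT
(7/8) * 200 = 175
(1/8) * 80 = 10
New EstRTT = 175 + 10 = 185 ms -> 185.00 ms (2 dp)

185.00


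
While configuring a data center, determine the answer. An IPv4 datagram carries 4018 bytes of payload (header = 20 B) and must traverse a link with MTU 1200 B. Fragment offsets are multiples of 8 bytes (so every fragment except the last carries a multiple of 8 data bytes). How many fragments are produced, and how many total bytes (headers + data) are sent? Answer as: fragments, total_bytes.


Max data per non-final fragment = floor((MTU - header)/8)*8 = floor((1200 - 20)/8)*8 = floor(1180/8)*8 = 1176 B
Final fragment needs no 8-byte alignment: it can carry up to MTU - header = 1180 B
Non-final fragments needed = ceil((payload - 1180) / 1176) = ceil(2838/1176) = ceil(2.4133) = 3
Number of fragments = 3 + 1 = 4
Fragment sizes (data): 3 * 1176 B + 490 B (last, 490 <= 1180 OK)
Total bytes sent = payload + n_frags * header = 4018 + 4*20 = 4018 + 80 = 4098 B

4, 4098


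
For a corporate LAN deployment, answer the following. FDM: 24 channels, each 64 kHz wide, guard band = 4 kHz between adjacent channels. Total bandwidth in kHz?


Given: 24 channels, 64 kHz each, guard = 4 kHz
Channel bandwidth = 24 * 64 = 1536 kHz
Guard bands = 23 gaps * 4 kHz = 92 kHz
Total = 1536 + 92 = 1628 kHz

1628


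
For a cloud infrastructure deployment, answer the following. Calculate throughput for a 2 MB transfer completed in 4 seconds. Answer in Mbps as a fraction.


Given: file = 2 MB, time = 4 s
File in Mb = 2 * 8 = 16 Mb
Throughput = 16 / 4 Mbps
Throughput = 4 Mbps

4


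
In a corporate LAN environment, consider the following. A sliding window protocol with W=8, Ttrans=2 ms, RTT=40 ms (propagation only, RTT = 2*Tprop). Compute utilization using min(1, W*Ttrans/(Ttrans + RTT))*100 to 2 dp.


Given: W = 8, Ttrans = 2 ms, RTT = 40 ms (= 2 * Tprop, Tprop = 20 ms)
Cycle time = Ttrans + RTT = 2 + 40 = 42 ms (first packet sent until its ACK returns)
W * Ttrans = 8 * 2 = 16 ms of sending per cycle
W * Ttrans / (Ttrans + RTT) = 16 / 42 = 0.380952
U = min(1, 0.380952) = 0.380952
U% = 38.10%

38.10


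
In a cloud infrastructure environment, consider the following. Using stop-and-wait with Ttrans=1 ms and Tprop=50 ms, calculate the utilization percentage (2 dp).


Given: Ttrans = 1 ms, Tprop = 50 ms
RTT = 2 * Tprop = 2 * 50 = 100 ms
U = Ttrans / (Ttrans + RTT)
U = 1 / (1 + 100)
U = 1 / 101 = 0.009901
U% = 0.99%

0.99


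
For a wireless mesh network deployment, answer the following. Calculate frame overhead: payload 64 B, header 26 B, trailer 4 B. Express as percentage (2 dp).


Given: payload = 64 B, header = 26 B, trailer = 4 B
Overhead bytes = header + trailer = 26 + 4 = 30
Total frame = payload + overhead = 64 + 30 = 94
Overhead % = 30 / 94 * 100 = 31.9149% -> 31.91% (2 dp)

31.91


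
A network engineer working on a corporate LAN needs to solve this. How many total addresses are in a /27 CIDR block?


Given: CIDR prefix /27
Host bits = 32 - 27 = 5
Total addresses = 2^5 = 32

32


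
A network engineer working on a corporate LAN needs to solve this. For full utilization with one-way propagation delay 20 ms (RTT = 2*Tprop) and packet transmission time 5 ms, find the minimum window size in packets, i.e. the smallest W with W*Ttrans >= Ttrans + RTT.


Given: Ttrans = 5 ms, RTT = 40 ms (= 2 * Tprop, Tprop = 20 ms)
Time until first ACK returns = Ttrans + RTT = 5 + 40 = 45 ms
Need W * Ttrans >= Ttrans + RTT  ->  W >= (Ttrans + RTT) / Ttrans
(Ttrans + RTT) / Ttrans = 45 / 5 = 9
W_min = ceil(9) = 9

9


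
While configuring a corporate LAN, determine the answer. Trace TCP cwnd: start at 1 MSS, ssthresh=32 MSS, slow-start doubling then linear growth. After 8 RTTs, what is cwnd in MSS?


RTT 0: cwnd = 1 MSS (initial)
RTT 1: cwnd = 2 MSS (slow start, doubled)
RTT 2: cwnd = 4 MSS (slow start, doubled)
RTT 3: cwnd = 8 MSS (slow start, doubled)
RTT 4: cwnd = 16 MSS (slow start, doubled)
RTT 5: cwnd = 32 MSS (slow start, doubled)
RTT 6: cwnd = 33 MSS (congestion avoidance, +1)
RTT 7: cwnd = 34 MSS (congestion avoidance, +1)
RTT 8: cwnd = 35 MSS (congestion avoidance, +1)

35


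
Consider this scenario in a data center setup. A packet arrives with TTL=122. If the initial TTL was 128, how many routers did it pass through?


Given: initial TTL = 128, received TTL = 122
Hops = initial TTL - received TTL
Hops = 128 - 122 = 6

6


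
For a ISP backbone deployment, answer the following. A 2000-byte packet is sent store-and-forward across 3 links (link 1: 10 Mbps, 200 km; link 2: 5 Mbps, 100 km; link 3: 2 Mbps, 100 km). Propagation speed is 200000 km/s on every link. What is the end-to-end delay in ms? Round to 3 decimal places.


Packet = 2000 bytes = 16000 bits. Store-and-forward: sum (t_trans + t_prop) per link.
Link 1: t_trans = 16000/(10*10^6) s = 1.6000 ms; t_prop = 200/200000 s = 1.0000 ms; subtotal = 2.6000 ms
Link 2: t_trans = 16000/(5*10^6) s = 3.2000 ms; t_prop = 100/200000 s = 0.5000 ms; subtotal = 3.7000 ms
Link 3: t_trans = 16000/(2*10^6) s = 8.0000 ms; t_prop = 100/200000 s = 0.5000 ms; subtotal = 8.5000 ms
End-to-end = 2.6000 + 3.7000 + 8.5000 = 14.8000 ms -> 14.800 ms (3 dp)

14.800


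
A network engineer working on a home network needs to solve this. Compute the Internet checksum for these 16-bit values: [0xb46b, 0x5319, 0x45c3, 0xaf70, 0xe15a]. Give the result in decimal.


Given words: [0xb46b, 0x5319, 0x45c3, 0xaf70, 0xe15a]
Step 1: Sum all words
Raw sum = 46187 + 21273 + 17859 + 44912 + 57690 = 187921
Step 2: Fold carry: (56849 + 2) = 56851
One's complement = ~56851 & 0xFFFF = 8684

8684


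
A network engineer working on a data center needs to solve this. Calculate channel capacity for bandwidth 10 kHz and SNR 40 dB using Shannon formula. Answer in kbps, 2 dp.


Given: B = 10 kHz, SNR = 40 dB
SNR linear = 10^(40/10) = 10000
1 + SNR = 10001
log2(10001) = 13.2878566418
C = 10 * 1000 * 13.2878566418 = 132878.5664 bps
C = 132.878566 kbps -> 132.88 kbps (2 dp)

132.88


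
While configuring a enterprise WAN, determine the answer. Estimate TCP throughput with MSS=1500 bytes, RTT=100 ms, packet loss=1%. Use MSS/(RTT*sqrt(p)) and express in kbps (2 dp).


Given: MSS = 1500 bytes, RTT = 100 ms, loss = 1%
RTT in seconds = 100 / 1000 = 0.1
Loss rate = 1% = 0.01
sqrt(loss) = sqrt(0.01) = 0.1
Throughput (bytes/s) = 1500 / (0.1 * 0.1) = 150000.0000
Throughput (kbps) = 150000.0000 * 8 / 1000 = 1200.000000 -> 1200.00 kbps (2 dp)

1200.00


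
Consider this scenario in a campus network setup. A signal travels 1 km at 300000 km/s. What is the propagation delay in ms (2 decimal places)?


Given: distance = 1 km, speed = 300000 km/s
Delay = distance / speed = 1 / 300000 seconds
Delay in ms = 1 * 1000 / 300000
Delay = 0.0033 ms
Rounded to 2 dp = 0.00 ms

0.00


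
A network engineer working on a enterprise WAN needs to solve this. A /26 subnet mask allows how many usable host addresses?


Given: subnet mask /26
Host bits = 32 - 26 = 6
Total addresses = 2^6 = 64
Usable hosts = 64 - 2 (network + broadcast) = 62

62


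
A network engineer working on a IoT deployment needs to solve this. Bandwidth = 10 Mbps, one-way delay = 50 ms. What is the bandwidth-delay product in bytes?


Given: bandwidth = 10 Mbps, delay = 50 ms
BDP in bits = 10 * 10^6 * 50 / 1000
BDP in bits = 500000
BDP in bytes = 500000 / 8 = 62500

62500


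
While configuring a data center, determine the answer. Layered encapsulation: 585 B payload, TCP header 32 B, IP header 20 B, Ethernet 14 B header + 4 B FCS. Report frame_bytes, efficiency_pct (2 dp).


TCP segment = 585 + 32 = 617 B
IP packet = 617 + 20 = 637 B
Ethernet frame = 637 + 14 + 4 = 655 B
Efficiency = app / frame = 585 / 655 = 0.893130 = 89.3130% -> 89.31% (2 dp)

655, 89.31


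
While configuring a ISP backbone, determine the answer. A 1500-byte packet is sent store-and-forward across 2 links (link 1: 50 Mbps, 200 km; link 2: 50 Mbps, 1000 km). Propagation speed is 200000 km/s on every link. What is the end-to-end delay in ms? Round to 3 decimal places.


Packet = 1500 bytes = 12000 bits. Store-and-forward: sum (t_trans + t_prop) per link.
Link 1: t_trans = 12000/(50*10^6) s = 0.2400 ms; t_prop = 200/200000 s = 1.0000 ms; subtotal = 1.2400 ms
Link 2: t_trans = 12000/(50*10^6) s = 0.2400 ms; t_prop = 1000/200000 s = 5.0000 ms; subtotal = 5.2400 ms
End-to-end = 1.2400 + 5.2400 = 6.4800 ms -> 6.480 ms (3 dp)

6.480


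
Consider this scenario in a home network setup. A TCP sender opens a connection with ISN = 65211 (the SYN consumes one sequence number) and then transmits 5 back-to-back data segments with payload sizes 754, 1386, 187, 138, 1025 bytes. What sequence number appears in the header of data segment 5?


The SYN occupies sequence number ISN = 65211, so the first data byte is ISN + 1 = 65212.
SEQ of data segment i = (ISN + 1) + sum of payload sizes of segments 1..i-1.
Segment 1: SEQ = 65212, payload = 754 bytes
Segment 2: SEQ = 65966, payload = 1386 bytes
Segment 3: SEQ = 67352, payload = 187 bytes
Segment 4: SEQ = 67539, payload = 138 bytes
Segment 5: SEQ = 67677, payload = 1025 bytes
SEQ of segment 5 = 65212 + 754 + 1386 + 187 + 138 = 67677

67677


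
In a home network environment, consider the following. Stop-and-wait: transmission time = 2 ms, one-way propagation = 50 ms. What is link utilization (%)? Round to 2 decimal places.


Given: Ttrans = 2 ms, Tprop = 50 ms
RTT = 2 * Tprop = 2 * 50 = 100 ms
U = Ttrans / (Ttrans + RTT)
U = 2 / (2 + 100)
U = 2 / 102 = 0.019608
U% = 1.96%

1.96


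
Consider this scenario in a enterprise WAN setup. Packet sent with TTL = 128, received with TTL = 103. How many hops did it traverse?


Given: initial TTL = 128, received TTL = 103
Hops = initial TTL - received TTL
Hops = 128 - 103 = 25

25


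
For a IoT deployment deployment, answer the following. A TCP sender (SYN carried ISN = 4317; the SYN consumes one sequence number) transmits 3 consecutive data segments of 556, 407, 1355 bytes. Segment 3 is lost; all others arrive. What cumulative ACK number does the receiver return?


SYN uses sequence number 4317; first data byte = ISN + 1 = 4318.
Segment 1: SEQ = 4318, len = 556 B, covers [4318, 4873]
Segment 2: SEQ = 4874, len = 407 B, covers [4874, 5280]
Segment 3: SEQ = 5281, len = 1355 B, covers [5281, 6635] [LOST]
In-order data received: bytes [4318, 5280] (segments 1..2).
Segment 3 missing -> gap begins at byte 5281.
Cumulative ACK = next expected in-order byte = 4318 + 556 + 407 = 5281

5281


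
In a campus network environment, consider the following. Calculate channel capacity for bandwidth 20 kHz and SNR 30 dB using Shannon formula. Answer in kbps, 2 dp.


Given: B = 20 kHz, SNR = 30 dB
SNR linear = 10^(30/10) = 1000
1 + SNR = 1001
log2(1001) = 9.9672262588
C = 20 * 1000 * 9.9672262588 = 199344.5252 bps
C = 199.344525 kbps -> 199.34 kbps (2 dp)

199.34


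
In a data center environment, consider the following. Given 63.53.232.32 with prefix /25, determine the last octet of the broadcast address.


Given: IP = 63.53.232.32, prefix = /25
Host bits = 32 - 25 = 7
Network last octet = 32 AND mask = 0
Host part size = 2^7 - 1 = 127
Broadcast last octet = 0 OR 127 = 127

127


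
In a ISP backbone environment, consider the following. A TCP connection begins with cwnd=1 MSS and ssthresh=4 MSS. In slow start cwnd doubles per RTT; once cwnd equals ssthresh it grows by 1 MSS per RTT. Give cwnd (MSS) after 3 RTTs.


RTT 0: cwnd = 1 MSS (initial)
RTT 1: cwnd = 2 MSS (slow start, doubled)
RTT 2: cwnd = 4 MSS (slow start, doubled)
RTT 3: cwnd = 5 MSS (congestion avoidance, +1)

5


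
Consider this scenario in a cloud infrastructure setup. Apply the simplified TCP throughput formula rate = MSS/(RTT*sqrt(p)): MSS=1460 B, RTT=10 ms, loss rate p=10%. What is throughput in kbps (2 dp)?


Given: MSS = 1460 bytes, RTT = 10 ms, loss = 10%
RTT in seconds = 10 / 1000 = 0.01
Loss rate = 10% = 0.1
sqrt(loss) = sqrt(0.1) = 0.316227766017
Throughput (bytes/s) = 1460 / (0.01 * 0.316227766017) = 461692.5384
Throughput (kbps) = 461692.5384 * 8 / 1000 = 3693.540307 -> 3693.54 kbps (2 dp)

3693.54


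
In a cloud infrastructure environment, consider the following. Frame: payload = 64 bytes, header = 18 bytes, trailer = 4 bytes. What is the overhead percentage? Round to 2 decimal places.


Given: payload = 64 B, header = 18 B, trailer = 4 B
Overhead bytes = header + trailer = 18 + 4 = 22
Total frame = payload + overhead = 64 + 22 = 86
Overhead % = 22 / 86 * 100 = 25.5814% -> 25.58% (2 dp)

25.58


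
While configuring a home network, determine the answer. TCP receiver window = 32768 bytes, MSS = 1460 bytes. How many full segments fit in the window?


Given: RWND = 32768 bytes, MSS = 1460 bytes
Full segments = floor(RWND / MSS)
Full segments = floor(32768 / 1460)
Full segments = floor(22.4438) = 22

22


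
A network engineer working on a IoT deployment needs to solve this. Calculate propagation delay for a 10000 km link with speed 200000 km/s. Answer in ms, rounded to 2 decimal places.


Given: distance = 10000 km, speed = 200000 km/s
Delay = distance / speed = 10000 / 200000 seconds
Delay in ms = 10000 * 1000 / 200000
Delay = 50.0000 ms
Rounded to 2 dp = 50.00 ms

50.00


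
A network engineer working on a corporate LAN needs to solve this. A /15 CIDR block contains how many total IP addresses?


Given: CIDR prefix /15
Host bits = 32 - 15 = 17
Total addresses = 2^17 = 131072

131072


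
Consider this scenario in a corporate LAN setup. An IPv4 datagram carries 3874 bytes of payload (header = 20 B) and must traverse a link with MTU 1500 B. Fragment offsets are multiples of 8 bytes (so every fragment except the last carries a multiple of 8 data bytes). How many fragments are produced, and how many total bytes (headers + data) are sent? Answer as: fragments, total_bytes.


Max data per non-final fragment = floor((MTU - header)/8)*8 = floor((1500 - 20)/8)*8 = floor(1480/8)*8 = 1480 B
Final fragment needs no 8-byte alignment: it can carry up to MTU - header = 1480 B
Non-final fragments needed = ceil((payload - 1480) / 1480) = ceil(2394/1480) = ceil(1.6176) = 2
Number of fragments = 2 + 1 = 3
Fragment sizes (data): 2 * 1480 B + 914 B (last, 914 <= 1480 OK)
Total bytes sent = payload + n_frags * header = 3874 + 3*20 = 3874 + 60 = 3934 B

3, 3934


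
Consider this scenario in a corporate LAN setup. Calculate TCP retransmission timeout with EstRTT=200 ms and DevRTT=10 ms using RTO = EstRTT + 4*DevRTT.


Given: EstRTT = 200 ms, DevRTT = 10 ms
Timeout = EstRTT + 4 * DevRTT
4 * DevRTT = 4 * 10 = 40
Timeout = 200 + 40 = 240 ms

240


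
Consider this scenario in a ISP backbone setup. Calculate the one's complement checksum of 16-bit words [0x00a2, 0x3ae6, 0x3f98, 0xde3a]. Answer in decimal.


Given words: [0x00a2, 0x3ae6, 0x3f98, 0xde3a]
Step 1: Sum all words
Raw sum = 162 + 15078 + 16280 + 56890 = 88410
Step 2: Fold carry: (22874 + 1) = 22875
One's complement = ~22875 & 0xFFFF = 42660

42660


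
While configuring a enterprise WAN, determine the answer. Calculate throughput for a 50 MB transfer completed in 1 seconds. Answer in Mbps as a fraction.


Given: file = 50 MB, time = 1 s
File in Mb = 50 * 8 = 400 Mb
Throughput = 400 / 1 Mbps
Throughput = 400 Mbps

400


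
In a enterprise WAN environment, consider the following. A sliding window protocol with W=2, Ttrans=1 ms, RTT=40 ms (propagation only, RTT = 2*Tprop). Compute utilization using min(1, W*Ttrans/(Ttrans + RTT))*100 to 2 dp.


Given: W = 2, Ttrans = 1 ms, RTT = 40 ms (= 2 * Tprop, Tprop = 20 ms)
Cycle time = Ttrans + RTT = 1 + 40 = 41 ms (first packet sent until its ACK returns)
W * Ttrans = 2 * 1 = 2 ms of sending per cycle
W * Ttrans / (Ttrans + RTT) = 2 / 41 = 0.048780
U = min(1, 0.048780) = 0.048780
U% = 4.88%

4.88
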